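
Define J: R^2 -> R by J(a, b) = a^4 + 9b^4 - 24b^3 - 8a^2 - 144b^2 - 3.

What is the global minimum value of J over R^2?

J(a,b) separates as P(a) + Q(b) − 3, so its minimum is min P + min Q − 3.
P'(a) = 4a(a - 2)(a + 2) vanishes at a ∈ {-2, 0, 2}; Q'(b) = 36b(b - 4)(b + 2) vanishes at b ∈ {-2, 0, 4}.
Local minima of P (where P''>0): P(-2)=-16, P(2)=-16. Local minima of Q: Q(-2)=-240, Q(4)=-1536.
So the global minimum of J is P(-2) + Q(4) − 3 = -16 − 1536 − 3 = -1555, attained at (-2, 4).

-1555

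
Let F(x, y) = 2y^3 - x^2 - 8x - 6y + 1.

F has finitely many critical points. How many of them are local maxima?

F separates as a function of x plus a function of y, so ∇F=0 decouples.
∂F/∂x = -2(x + 4) = 0 at x ∈ {-4}; ∂F/∂y = 6(y - 1)(y + 1) = 0 at y ∈ {-1, 1}.
The Hessian is diagonal: diag(F_xx, F_yy). Second derivatives: F_xx(-4)=-2; F_yy(-1)=-12, F_yy(1)=12.
Local maxima occur where both diagonal entries negative: (-4, -1). Count: 1.

1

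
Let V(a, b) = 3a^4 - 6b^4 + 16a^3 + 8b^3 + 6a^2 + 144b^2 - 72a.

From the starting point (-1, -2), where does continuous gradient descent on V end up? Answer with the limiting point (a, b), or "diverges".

V is separable, so gradient descent decouples: a follows -∂V/∂a, b follows -∂V/∂b.
∂V/∂a = 12(a - 1)(a + 2)(a + 3); at a=-1 this is -48, so a increases.
∂V/∂b = -24b(b - 4)(b + 3); at b=-2 this is -288, so b increases.
a converges to its nearest critical value 1 (a local min of the a-part); b converges to 0. The iterate converges to (1, 0).

(1, 0)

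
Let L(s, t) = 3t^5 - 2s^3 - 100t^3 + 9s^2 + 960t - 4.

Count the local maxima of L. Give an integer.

L separates as a function of s plus a function of t, so ∇L=0 decouples.
∂L/∂s = -6s(s - 3) = 0 at s ∈ {0, 3}; ∂L/∂t = 15(t - 4)(t - 2)(t + 2)(t + 4) = 0 at t ∈ {-4, -2, 2, 4}.
The Hessian is diagonal: diag(L_ss, L_tt). Second derivatives: L_ss(0)=18, L_ss(3)=-18; L_tt(-4)=-1440, L_tt(-2)=720, L_tt(2)=-720, L_tt(4)=1440.
Local maxima occur where both diagonal entries negative: (3, -4), (3, 2). Count: 2.

2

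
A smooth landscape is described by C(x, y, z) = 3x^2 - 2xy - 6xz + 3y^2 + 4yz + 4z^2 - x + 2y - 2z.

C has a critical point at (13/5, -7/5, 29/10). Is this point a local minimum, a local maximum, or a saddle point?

local minimum

The Hessian is constant: H = [[6, -2, -6], [-2, 6, 4], [-6, 4, 8]].
Leading principal minors: Δ₁ = 6, Δ₂ = 32, Δ₃ = 40.
All leading minors are positive, so H is positive definite: a local minimum.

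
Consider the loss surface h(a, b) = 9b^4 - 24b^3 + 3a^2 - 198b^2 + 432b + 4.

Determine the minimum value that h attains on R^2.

-1697

h(a,b) separates as P(a) + Q(b) + 4, so its minimum is min P + min Q + 4.
P'(a) = 6a vanishes at a ∈ {0}; Q'(b) = 36(b - 4)(b - 1)(b + 3) vanishes at b ∈ {-3, 1, 4}.
Local minima of P (where P''>0): P(0)=0. Local minima of Q: Q(-3)=-1701, Q(4)=-672.
So the global minimum of h is P(0) + Q(-3) + 4 = 0 − 1701 + 4 = -1697, attained at (0, -3).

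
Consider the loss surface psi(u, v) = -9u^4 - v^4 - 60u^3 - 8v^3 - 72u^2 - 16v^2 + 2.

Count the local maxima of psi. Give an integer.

psi separates as a function of u plus a function of v, so ∇psi=0 decouples.
∂psi/∂u = -36u(u + 1)(u + 4) = 0 at u ∈ {-4, -1, 0}; ∂psi/∂v = -4v(v + 2)(v + 4) = 0 at v ∈ {-4, -2, 0}.
The Hessian is diagonal: diag(psi_uu, psi_vv). Second derivatives: psi_uu(-4)=-432, psi_uu(-1)=108, psi_uu(0)=-144; psi_vv(-4)=-32, psi_vv(-2)=16, psi_vv(0)=-32.
Local maxima occur where both diagonal entries negative: (-4, -4), (-4, 0), (0, -4), (0, 0). Count: 4.

4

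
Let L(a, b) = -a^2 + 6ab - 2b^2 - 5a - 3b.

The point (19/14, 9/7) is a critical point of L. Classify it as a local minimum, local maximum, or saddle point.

The Hessian of L is constant: H = [[-2, 6], [6, -4]].
det(H) = (-2)·(-4) − 6² = -28.
Since det(H) < 0, H is indefinite and the critical point is a saddle point.

saddle point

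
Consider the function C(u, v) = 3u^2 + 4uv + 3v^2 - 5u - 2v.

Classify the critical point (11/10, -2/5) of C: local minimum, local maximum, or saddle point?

local minimum

The Hessian of C is constant: H = [[6, 4], [4, 6]].
det(H) = 6·6 − 4² = 20.
det(H) > 0 and tr(H) = 12 > 0, so H is positive definite and the point is a local minimum.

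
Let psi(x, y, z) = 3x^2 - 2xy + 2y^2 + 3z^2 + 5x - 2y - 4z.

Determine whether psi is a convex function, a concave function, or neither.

convex

psi is quadratic, so its Hessian is the constant matrix H = [[6, -2, 0], [-2, 4, 0], [0, 0, 6]].
Leading principal minors: 6, 20, 120.
All positive ⇒ H ≻ 0 ⇒ convex.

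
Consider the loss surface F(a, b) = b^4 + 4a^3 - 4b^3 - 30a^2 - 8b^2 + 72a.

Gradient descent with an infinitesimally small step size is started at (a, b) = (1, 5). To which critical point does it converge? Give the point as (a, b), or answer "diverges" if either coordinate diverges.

diverges

F is separable, so gradient descent decouples: a follows -∂F/∂a, b follows -∂F/∂b.
∂F/∂a = 12(a - 3)(a - 2); at a=1 this is 24, so a decreases.
∂F/∂b = 4b(b - 4)(b + 1); at b=5 this is 120, so b decreases.
The a-coordinate has no critical point in that direction and runs off to infinity.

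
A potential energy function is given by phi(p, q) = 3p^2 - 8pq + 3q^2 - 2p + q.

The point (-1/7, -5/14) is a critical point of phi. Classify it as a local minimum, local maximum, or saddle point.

The Hessian of phi is constant: H = [[6, -8], [-8, 6]].
det(H) = 6·6 − (-8)² = -28.
Since det(H) < 0, H is indefinite and the critical point is a saddle point.

saddle point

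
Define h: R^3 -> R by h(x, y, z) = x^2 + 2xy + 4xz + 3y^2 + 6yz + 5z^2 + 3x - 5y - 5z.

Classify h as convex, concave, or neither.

h is quadratic, so its Hessian is the constant matrix H = [[2, 2, 4], [2, 6, 6], [4, 6, 10]].
Leading principal minors: 2, 8, 8.
All positive ⇒ H ≻ 0 ⇒ convex.

convex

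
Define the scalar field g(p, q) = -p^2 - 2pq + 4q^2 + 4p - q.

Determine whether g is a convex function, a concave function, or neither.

g is quadratic, so its Hessian is the constant matrix H = [[-2, -2], [-2, 8]].
det(H) = -20, tr(H) = 6.
det(H) < 0, so H is indefinite: neither convex nor concave.

neither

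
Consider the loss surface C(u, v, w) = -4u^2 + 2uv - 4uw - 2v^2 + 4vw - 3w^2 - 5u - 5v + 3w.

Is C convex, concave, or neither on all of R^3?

concave

C is quadratic, so its Hessian is the constant matrix H = [[-8, 2, -4], [2, -4, 4], [-4, 4, -6]].
Leading principal minors: -8, 28, -40.
Signs alternate −, +, − ⇒ H ≺ 0 ⇒ concave.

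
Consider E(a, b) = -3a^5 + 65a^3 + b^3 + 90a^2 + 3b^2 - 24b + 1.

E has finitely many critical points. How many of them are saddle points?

E separates as a function of a plus a function of b, so ∇E=0 decouples.
∂E/∂a = -15a(a - 4)(a + 1)(a + 3) = 0 at a ∈ {-3, -1, 0, 4}; ∂E/∂b = 3(b - 2)(b + 4) = 0 at b ∈ {-4, 2}.
The Hessian is diagonal: diag(E_aa, E_bb). Second derivatives: E_aa(-3)=630, E_aa(-1)=-150, E_aa(0)=180, E_aa(4)=-2100; E_bb(-4)=-18, E_bb(2)=18.
Saddle points occur where the two diagonal entries have opposite signs: (-3, -4), (-1, 2), (0, -4), (4, 2). Count: 4.

4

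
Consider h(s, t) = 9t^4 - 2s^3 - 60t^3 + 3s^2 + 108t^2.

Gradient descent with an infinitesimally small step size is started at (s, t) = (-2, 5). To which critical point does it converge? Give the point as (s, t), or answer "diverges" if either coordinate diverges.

(0, 3)

h is separable, so gradient descent decouples: s follows -∂h/∂s, t follows -∂h/∂t.
∂h/∂s = -6s(s - 1); at s=-2 this is -36, so s increases.
∂h/∂t = 36t(t - 3)(t - 2); at t=5 this is 1080, so t decreases.
s converges to its nearest critical value 0 (a local min of the s-part); t converges to 3. The iterate converges to (0, 3).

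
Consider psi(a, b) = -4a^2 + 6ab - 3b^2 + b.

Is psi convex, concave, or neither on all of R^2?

concave

psi is quadratic, so its Hessian is the constant matrix H = [[-8, 6], [6, -6]].
det(H) = 12, tr(H) = -14.
det(H) > 0 and tr(H) < 0, so H is negative definite everywhere: concave.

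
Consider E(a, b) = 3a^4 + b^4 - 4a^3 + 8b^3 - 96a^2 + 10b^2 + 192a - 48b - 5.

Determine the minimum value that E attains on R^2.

E(a,b) separates as P(a) + Q(b) − 5, so its minimum is min P + min Q − 5.
P'(a) = 12(a - 4)(a - 1)(a + 4) vanishes at a ∈ {-4, 1, 4}; Q'(b) = 4(b - 1)(b + 3)(b + 4) vanishes at b ∈ {-4, -3, 1}.
Local minima of P (where P''>0): P(-4)=-1280, P(4)=-256. Local minima of Q: Q(-4)=96, Q(1)=-29.
So the global minimum of E is P(-4) + Q(1) − 5 = -1280 − 29 − 5 = -1314, attained at (-4, 1).

-1314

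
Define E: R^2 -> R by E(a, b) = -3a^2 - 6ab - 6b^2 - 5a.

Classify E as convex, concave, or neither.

concave

E is quadratic, so its Hessian is the constant matrix H = [[-6, -6], [-6, -12]].
det(H) = 36, tr(H) = -18.
det(H) > 0 and tr(H) < 0, so H is negative definite everywhere: concave.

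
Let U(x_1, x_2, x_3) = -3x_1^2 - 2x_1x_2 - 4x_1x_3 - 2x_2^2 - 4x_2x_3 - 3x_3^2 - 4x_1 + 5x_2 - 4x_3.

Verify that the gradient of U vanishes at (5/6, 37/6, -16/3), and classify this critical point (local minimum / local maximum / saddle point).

local maximum

∇U = (-6x_1 - 2x_2 - 4x_3 - 4, -2x_1 - 4x_2 - 4x_3 + 5, -4x_1 - 4x_2 - 6x_3 - 4); substituting (5/6, 37/6, -16/3) gives ∇U = (0, 0, 0), so (5/6, 37/6, -16/3) is indeed a critical point.
The Hessian is constant: H = [[-6, -2, -4], [-2, -4, -4], [-4, -4, -6]].
Leading principal minors: Δ₁ = -6, Δ₂ = 20, Δ₃ = -24.
The minors alternate sign starting negative (−, +, −), so H is negative definite: a local maximum.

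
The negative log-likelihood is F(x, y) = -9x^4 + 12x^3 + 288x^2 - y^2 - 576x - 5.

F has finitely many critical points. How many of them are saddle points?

F separates as a function of x plus a function of y, so ∇F=0 decouples.
∂F/∂x = -36(x - 4)(x - 1)(x + 4) = 0 at x ∈ {-4, 1, 4}; ∂F/∂y = -2y = 0 at y ∈ {0}.
The Hessian is diagonal: diag(F_xx, F_yy). Second derivatives: F_xx(-4)=-1440, F_xx(1)=540, F_xx(4)=-864; F_yy(0)=-2.
Saddle points occur where the two diagonal entries have opposite signs: (1, 0). Count: 1.

1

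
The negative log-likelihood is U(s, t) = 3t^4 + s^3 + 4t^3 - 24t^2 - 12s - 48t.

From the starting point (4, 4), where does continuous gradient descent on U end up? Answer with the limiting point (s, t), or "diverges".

(2, 2)

U is separable, so gradient descent decouples: s follows -∂U/∂s, t follows -∂U/∂t.
∂U/∂s = 3(s - 2)(s + 2); at s=4 this is 36, so s decreases.
∂U/∂t = 12(t - 2)(t + 1)(t + 2); at t=4 this is 720, so t decreases.
s converges to its nearest critical value 2 (a local min of the s-part); t converges to 2. The iterate converges to (2, 2).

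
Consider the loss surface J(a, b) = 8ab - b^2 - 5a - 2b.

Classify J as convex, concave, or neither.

neither

J is quadratic, so its Hessian is the constant matrix H = [[0, 8], [8, -2]].
det(H) = -64, tr(H) = -2.
det(H) < 0, so H is indefinite: neither convex nor concave.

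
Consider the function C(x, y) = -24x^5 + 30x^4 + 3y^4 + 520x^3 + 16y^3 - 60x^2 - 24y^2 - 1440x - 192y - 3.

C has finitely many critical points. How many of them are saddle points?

6

C separates as a function of x plus a function of y, so ∇C=0 decouples.
∂C/∂x = -120(x - 4)(x - 1)(x + 1)(x + 3) = 0 at x ∈ {-3, -1, 1, 4}; ∂C/∂y = 12(y - 2)(y + 2)(y + 4) = 0 at y ∈ {-4, -2, 2}.
The Hessian is diagonal: diag(C_xx, C_yy). Second derivatives: C_xx(-3)=6720, C_xx(-1)=-2400, C_xx(1)=2880, C_xx(4)=-12600; C_yy(-4)=144, C_yy(-2)=-96, C_yy(2)=288.
Saddle points occur where the two diagonal entries have opposite signs: (-3, -2), (-1, -4), (-1, 2), (1, -2), (4, -4), (4, 2). Count: 6.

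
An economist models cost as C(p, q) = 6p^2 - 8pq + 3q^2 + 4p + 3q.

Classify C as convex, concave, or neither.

convex

C is quadratic, so its Hessian is the constant matrix H = [[12, -8], [-8, 6]].
det(H) = 8, tr(H) = 18.
det(H) > 0 and tr(H) > 0, so H is positive definite everywhere: convex.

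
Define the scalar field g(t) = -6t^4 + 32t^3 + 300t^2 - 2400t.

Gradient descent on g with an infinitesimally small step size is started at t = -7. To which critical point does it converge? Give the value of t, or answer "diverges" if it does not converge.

diverges

g'(t) = -24(t - 5)(t - 4)(t + 5), so g'(-7) = 6336.
Gradient descent moves in the -g' direction, i.e. t is decreasing.
There is no critical point below t=-7, and g' keeps the same sign, so the iterate runs off to −∞.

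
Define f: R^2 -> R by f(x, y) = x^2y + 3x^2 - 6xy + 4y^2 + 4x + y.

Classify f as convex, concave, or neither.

The term x^2y is cubic, so the Hessian is not constant.
∂²f/∂x² = 2y + 6, which takes both signs as y varies (negative for sufficiently negative y). A diagonal entry of the Hessian changing sign means the Hessian is neither positive- nor negative-semidefinite on all of R^2.

neither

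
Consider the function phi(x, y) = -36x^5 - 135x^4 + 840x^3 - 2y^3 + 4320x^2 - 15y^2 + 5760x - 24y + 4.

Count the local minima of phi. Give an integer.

2

phi separates as a function of x plus a function of y, so ∇phi=0 decouples.
∂phi/∂x = -180(x - 4)(x + 1)(x + 2)(x + 4) = 0 at x ∈ {-4, -2, -1, 4}; ∂phi/∂y = -6(y + 1)(y + 4) = 0 at y ∈ {-4, -1}.
The Hessian is diagonal: diag(phi_xx, phi_yy). Second derivatives: phi_xx(-4)=8640, phi_xx(-2)=-2160, phi_xx(-1)=2700, phi_xx(4)=-43200; phi_yy(-4)=18, phi_yy(-1)=-18.
Local minima occur where both diagonal entries positive: (-4, -4), (-1, -4). Count: 2.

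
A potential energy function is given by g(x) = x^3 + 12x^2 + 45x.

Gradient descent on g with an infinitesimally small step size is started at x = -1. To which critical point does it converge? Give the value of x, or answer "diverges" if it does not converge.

g'(x) = 3(x + 3)(x + 5), so g'(-1) = 24.
Gradient descent moves in the -g' direction, i.e. x is decreasing.
The nearest critical point in that direction is x = -3, where g'' = 6 > 0 (a local minimum). The iterate converges there.

-3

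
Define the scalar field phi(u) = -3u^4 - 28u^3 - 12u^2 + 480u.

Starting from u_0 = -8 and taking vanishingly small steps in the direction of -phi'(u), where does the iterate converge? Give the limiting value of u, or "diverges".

diverges

phi'(u) = -12(u - 2)(u + 4)(u + 5), so phi'(-8) = 1440.
Gradient descent moves in the -phi' direction, i.e. u is decreasing.
There is no critical point below u=-8, and phi' keeps the same sign, so the iterate runs off to −∞.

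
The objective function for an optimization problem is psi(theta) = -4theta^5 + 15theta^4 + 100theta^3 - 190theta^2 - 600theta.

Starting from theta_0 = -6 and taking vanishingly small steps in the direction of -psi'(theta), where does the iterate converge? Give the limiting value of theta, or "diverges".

psi'(theta) = -20(theta - 5)(theta - 2)(theta + 1)(theta + 3), so psi'(-6) = -26400.
Gradient descent moves in the -psi' direction, i.e. theta is increasing.
The nearest critical point in that direction is theta = -3, where psi'' = 1600 > 0 (a local minimum). The iterate converges there.

-3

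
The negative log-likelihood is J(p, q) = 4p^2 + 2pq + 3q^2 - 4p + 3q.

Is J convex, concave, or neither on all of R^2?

J is quadratic, so its Hessian is the constant matrix H = [[8, 2], [2, 6]].
det(H) = 44, tr(H) = 14.
det(H) > 0 and tr(H) > 0, so H is positive definite everywhere: convex.

convex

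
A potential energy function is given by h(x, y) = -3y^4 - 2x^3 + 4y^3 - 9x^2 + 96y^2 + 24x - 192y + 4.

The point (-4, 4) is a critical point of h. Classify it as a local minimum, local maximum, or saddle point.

saddle point

The mixed partial ∂²h/∂x∂y is 0, so the Hessian at any point is diag(h_xx, h_yy) = diag(-6(2x + 3), 12(-3y^2 + 2y + 16)).
At (-4, 4): H = diag(30, -288).
The eigenvalues have opposite signs, so H is indefinite: a saddle point.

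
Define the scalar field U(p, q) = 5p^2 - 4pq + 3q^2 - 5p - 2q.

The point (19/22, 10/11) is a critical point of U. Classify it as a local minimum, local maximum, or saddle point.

The Hessian of U is constant: H = [[10, -4], [-4, 6]].
det(H) = 10·6 − (-4)² = 44.
det(H) > 0 and tr(H) = 16 > 0, so H is positive definite and the point is a local minimum.

local minimum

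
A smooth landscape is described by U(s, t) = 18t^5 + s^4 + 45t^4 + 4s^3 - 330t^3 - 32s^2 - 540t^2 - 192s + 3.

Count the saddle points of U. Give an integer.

U separates as a function of s plus a function of t, so ∇U=0 decouples.
∂U/∂s = 4(s - 4)(s + 3)(s + 4) = 0 at s ∈ {-4, -3, 4}; ∂U/∂t = 90t(t - 3)(t + 1)(t + 4) = 0 at t ∈ {-4, -1, 0, 3}.
The Hessian is diagonal: diag(U_ss, U_tt). Second derivatives: U_ss(-4)=32, U_ss(-3)=-28, U_ss(4)=224; U_tt(-4)=-7560, U_tt(-1)=1080, U_tt(0)=-1080, U_tt(3)=7560.
Saddle points occur where the two diagonal entries have opposite signs: (-4, -4), (-4, 0), (-3, -1), (-3, 3), (4, -4), (4, 0). Count: 6.

6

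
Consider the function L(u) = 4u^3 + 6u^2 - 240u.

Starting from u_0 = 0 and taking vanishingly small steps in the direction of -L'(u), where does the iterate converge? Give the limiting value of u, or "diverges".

4

L'(u) = 12(u - 4)(u + 5), so L'(0) = -240.
Gradient descent moves in the -L' direction, i.e. u is increasing.
The nearest critical point in that direction is u = 4, where L'' = 108 > 0 (a local minimum). The iterate converges there.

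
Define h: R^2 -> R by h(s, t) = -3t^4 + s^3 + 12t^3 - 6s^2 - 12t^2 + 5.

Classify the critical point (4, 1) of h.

The mixed partial ∂²h/∂s∂t is 0, so the Hessian at any point is diag(h_ss, h_tt) = diag(6(s - 2), 12(-3t^2 + 6t - 2)).
At (4, 1): H = diag(12, 12).
Both eigenvalues are positive, so H is positive definite: a local minimum.

local minimum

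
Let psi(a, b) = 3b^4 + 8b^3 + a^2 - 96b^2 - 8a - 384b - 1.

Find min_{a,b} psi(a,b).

psi(a,b) separates as P(a) + Q(b) − 1, so its minimum is min P + min Q − 1.
P'(a) = 2a - 8 vanishes at a ∈ {4}; Q'(b) = 12(b - 4)(b + 2)(b + 4) vanishes at b ∈ {-4, -2, 4}.
Local minima of P (where P''>0): P(4)=-16. Local minima of Q: Q(-4)=256, Q(4)=-1792.
So the global minimum of psi is P(4) + Q(4) − 1 = -16 − 1792 − 1 = -1809, attained at (4, 4).

-1809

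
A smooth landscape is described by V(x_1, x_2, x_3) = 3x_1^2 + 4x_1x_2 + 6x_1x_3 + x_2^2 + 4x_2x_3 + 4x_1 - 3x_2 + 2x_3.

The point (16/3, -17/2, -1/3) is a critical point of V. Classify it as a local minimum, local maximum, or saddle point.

saddle point

The Hessian is constant: H = [[6, 4, 6], [4, 2, 4], [6, 4, 0]].
Leading principal minors: Δ₁ = 6, Δ₂ = -4, Δ₃ = 24.
The minors fit neither the all-positive nor the alternating-sign pattern, so H is indefinite: a saddle point.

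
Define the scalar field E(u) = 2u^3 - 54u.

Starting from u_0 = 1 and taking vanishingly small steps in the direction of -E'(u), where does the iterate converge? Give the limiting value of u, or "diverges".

E'(u) = 6(u - 3)(u + 3), so E'(1) = -48.
Gradient descent moves in the -E' direction, i.e. u is increasing.
The nearest critical point in that direction is u = 3, where E'' = 36 > 0 (a local minimum). The iterate converges there.

3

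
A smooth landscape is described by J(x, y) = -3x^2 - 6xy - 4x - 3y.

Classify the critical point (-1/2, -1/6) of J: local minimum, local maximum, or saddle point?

saddle point

The Hessian of J is constant: H = [[-6, -6], [-6, 0]].
det(H) = (-6)·0 − (-6)² = -36.
Since det(H) < 0, H is indefinite and the critical point is a saddle point.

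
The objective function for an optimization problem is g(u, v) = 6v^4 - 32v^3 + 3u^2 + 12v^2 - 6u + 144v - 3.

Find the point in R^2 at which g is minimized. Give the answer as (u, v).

(1, -1)

g(u,v) separates as P(u) + Q(v) − 3, so its minimum is min P + min Q − 3.
P'(u) = 6u - 6 vanishes at u ∈ {1}; Q'(v) = 24(v - 3)(v - 2)(v + 1) vanishes at v ∈ {-1, 2, 3}.
Local minima of P (where P''>0): P(1)=-3. Local minima of Q: Q(-1)=-94, Q(3)=162.
So the global minimum of g is P(1) + Q(-1) − 3 = -3 − 94 − 3 = -100, attained at (1, -1).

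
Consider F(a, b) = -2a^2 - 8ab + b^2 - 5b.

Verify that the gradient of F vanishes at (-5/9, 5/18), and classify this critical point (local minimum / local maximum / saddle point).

saddle point

∇F = (-4a - 8b, -8a + 2b - 5); substituting (-5/9, 5/18) gives ∇F = (0, 0), so (-5/9, 5/18) is indeed a critical point.
The Hessian of F is constant: H = [[-4, -8], [-8, 2]].
det(H) = (-4)·2 − (-8)² = -72.
Since det(H) < 0, H is indefinite and the critical point is a saddle point.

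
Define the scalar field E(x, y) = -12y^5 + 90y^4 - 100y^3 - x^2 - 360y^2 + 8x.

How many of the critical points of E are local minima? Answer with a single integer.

0

E separates as a function of x plus a function of y, so ∇E=0 decouples.
∂E/∂x = -2(x - 4) = 0 at x ∈ {4}; ∂E/∂y = -60y(y - 4)(y - 3)(y + 1) = 0 at y ∈ {-1, 0, 3, 4}.
The Hessian is diagonal: diag(E_xx, E_yy). Second derivatives: E_xx(4)=-2; E_yy(-1)=1200, E_yy(0)=-720, E_yy(3)=720, E_yy(4)=-1200.
Local minima occur where both diagonal entries positive: none. Count: 0.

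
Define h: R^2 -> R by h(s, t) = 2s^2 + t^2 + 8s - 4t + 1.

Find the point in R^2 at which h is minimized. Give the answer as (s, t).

(-2, 2)

h(s,t) separates as P(s) + Q(t) + 1, so its minimum is min P + min Q + 1.
P'(s) = 4s + 8 vanishes at s ∈ {-2}; Q'(t) = 2(t - 2) vanishes at t ∈ {2}.
Local minima of P (where P''>0): P(-2)=-8. Local minima of Q: Q(2)=-4.
So the global minimum of h is P(-2) + Q(2) + 1 = -8 − 4 + 1 = -11, attained at (-2, 2).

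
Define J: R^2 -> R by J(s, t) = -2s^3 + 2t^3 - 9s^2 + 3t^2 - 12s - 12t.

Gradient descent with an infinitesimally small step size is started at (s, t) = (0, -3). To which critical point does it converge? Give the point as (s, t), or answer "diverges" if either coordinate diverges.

J is separable, so gradient descent decouples: s follows -∂J/∂s, t follows -∂J/∂t.
∂J/∂s = -6(s + 1)(s + 2); at s=0 this is -12, so s increases.
∂J/∂t = 6(t - 1)(t + 2); at t=-3 this is 24, so t decreases.
The s-coordinate has no critical point in that direction and runs off to infinity.

diverges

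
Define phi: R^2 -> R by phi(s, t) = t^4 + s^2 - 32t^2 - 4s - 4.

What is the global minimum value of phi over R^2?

phi(s,t) separates as P(s) + Q(t) − 4, so its minimum is min P + min Q − 4.
P'(s) = 2s - 4 vanishes at s ∈ {2}; Q'(t) = 4t(t - 4)(t + 4) vanishes at t ∈ {-4, 0, 4}.
Local minima of P (where P''>0): P(2)=-4. Local minima of Q: Q(-4)=-256, Q(4)=-256.
So the global minimum of phi is P(2) + Q(-4) − 4 = -4 − 256 − 4 = -264, attained at (2, -4).

-264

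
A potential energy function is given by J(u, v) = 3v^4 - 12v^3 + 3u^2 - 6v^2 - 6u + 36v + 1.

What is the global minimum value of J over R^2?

J(u,v) separates as P(u) + Q(v) + 1, so its minimum is min P + min Q + 1.
P'(u) = 6u - 6 vanishes at u ∈ {1}; Q'(v) = 12(v - 3)(v - 1)(v + 1) vanishes at v ∈ {-1, 1, 3}.
Local minima of P (where P''>0): P(1)=-3. Local minima of Q: Q(-1)=-27, Q(3)=-27.
So the global minimum of J is P(1) + Q(-1) + 1 = -3 − 27 + 1 = -29, attained at (1, -1).

-29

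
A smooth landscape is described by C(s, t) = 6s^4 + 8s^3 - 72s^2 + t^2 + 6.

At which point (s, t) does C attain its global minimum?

(-3, 0)

C(s,t) separates as P(s) + Q(t) + 6, so its minimum is min P + min Q + 6.
P'(s) = 24s(s - 2)(s + 3) vanishes at s ∈ {-3, 0, 2}; Q'(t) = 2t vanishes at t ∈ {0}.
Local minima of P (where P''>0): P(-3)=-378, P(2)=-128. Local minima of Q: Q(0)=0.
So the global minimum of C is P(-3) + Q(0) + 6 = -378 + 0 + 6 = -372, attained at (-3, 0).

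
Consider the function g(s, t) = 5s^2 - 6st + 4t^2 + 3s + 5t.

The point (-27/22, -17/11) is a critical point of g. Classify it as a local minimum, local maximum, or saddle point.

The Hessian of g is constant: H = [[10, -6], [-6, 8]].
det(H) = 10·8 − (-6)² = 44.
det(H) > 0 and tr(H) = 18 > 0, so H is positive definite and the point is a local minimum.

local minimum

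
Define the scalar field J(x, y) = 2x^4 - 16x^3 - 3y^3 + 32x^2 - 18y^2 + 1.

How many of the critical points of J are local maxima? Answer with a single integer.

1

J separates as a function of x plus a function of y, so ∇J=0 decouples.
∂J/∂x = 8x(x - 4)(x - 2) = 0 at x ∈ {0, 2, 4}; ∂J/∂y = -9y(y + 4) = 0 at y ∈ {-4, 0}.
The Hessian is diagonal: diag(J_xx, J_yy). Second derivatives: J_xx(0)=64, J_xx(2)=-32, J_xx(4)=64; J_yy(-4)=36, J_yy(0)=-36.
Local maxima occur where both diagonal entries negative: (2, 0). Count: 1.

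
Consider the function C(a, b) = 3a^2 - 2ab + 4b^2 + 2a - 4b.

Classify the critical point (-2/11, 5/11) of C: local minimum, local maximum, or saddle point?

The Hessian of C is constant: H = [[6, -2], [-2, 8]].
det(H) = 6·8 − (-2)² = 44.
det(H) > 0 and tr(H) = 14 > 0, so H is positive definite and the point is a local minimum.

local minimum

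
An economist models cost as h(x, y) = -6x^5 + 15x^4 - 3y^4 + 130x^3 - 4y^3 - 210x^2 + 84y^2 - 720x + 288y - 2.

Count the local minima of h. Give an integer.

h separates as a function of x plus a function of y, so ∇h=0 decouples.
∂h/∂x = -30(x - 4)(x - 2)(x + 1)(x + 3) = 0 at x ∈ {-3, -1, 2, 4}; ∂h/∂y = -12(y - 4)(y + 2)(y + 3) = 0 at y ∈ {-3, -2, 4}.
The Hessian is diagonal: diag(h_xx, h_yy). Second derivatives: h_xx(-3)=2100, h_xx(-1)=-900, h_xx(2)=900, h_xx(4)=-2100; h_yy(-3)=-84, h_yy(-2)=72, h_yy(4)=-504.
Local minima occur where both diagonal entries positive: (-3, -2), (2, -2). Count: 2.

2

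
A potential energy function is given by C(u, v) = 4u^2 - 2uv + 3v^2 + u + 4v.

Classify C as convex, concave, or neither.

convex

C is quadratic, so its Hessian is the constant matrix H = [[8, -2], [-2, 6]].
det(H) = 44, tr(H) = 14.
det(H) > 0 and tr(H) > 0, so H is positive definite everywhere: convex.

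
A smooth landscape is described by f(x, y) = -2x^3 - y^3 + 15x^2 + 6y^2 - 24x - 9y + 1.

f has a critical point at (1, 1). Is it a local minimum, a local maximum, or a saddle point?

local minimum

The mixed partial ∂²f/∂x∂y is 0, so the Hessian at any point is diag(f_xx, f_yy) = diag(6(-2x + 5), 6(-y + 2)).
At (1, 1): H = diag(18, 6).
Both eigenvalues are positive, so H is positive definite: a local minimum.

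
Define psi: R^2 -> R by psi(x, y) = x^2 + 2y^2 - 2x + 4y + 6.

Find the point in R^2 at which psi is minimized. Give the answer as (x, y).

psi(x,y) separates as P(x) + Q(y) + 6, so its minimum is min P + min Q + 6.
P'(x) = 2x - 2 vanishes at x ∈ {1}; Q'(y) = 4y + 4 vanishes at y ∈ {-1}.
Local minima of P (where P''>0): P(1)=-1. Local minima of Q: Q(-1)=-2.
So the global minimum of psi is P(1) + Q(-1) + 6 = -1 − 2 + 6 = 3, attained at (1, -1).

(1, -1)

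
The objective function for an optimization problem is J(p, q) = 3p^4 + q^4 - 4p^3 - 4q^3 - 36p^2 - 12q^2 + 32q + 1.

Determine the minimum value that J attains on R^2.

J(p,q) separates as A(p) + B(q) + 1, so its minimum is min A + min B + 1.
A'(p) = 12p(p - 3)(p + 2) vanishes at p ∈ {-2, 0, 3}; B'(q) = 4(q - 4)(q - 1)(q + 2) vanishes at q ∈ {-2, 1, 4}.
Local minima of A (where A''>0): A(-2)=-64, A(3)=-189. Local minima of B: B(-2)=-64, B(4)=-64.
So the global minimum of J is A(3) + B(-2) + 1 = -189 − 64 + 1 = -252, attained at (3, -2).

-252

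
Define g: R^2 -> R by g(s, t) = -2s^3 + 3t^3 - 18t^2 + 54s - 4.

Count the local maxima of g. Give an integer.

g separates as a function of s plus a function of t, so ∇g=0 decouples.
∂g/∂s = -6(s - 3)(s + 3) = 0 at s ∈ {-3, 3}; ∂g/∂t = 9t(t - 4) = 0 at t ∈ {0, 4}.
The Hessian is diagonal: diag(g_ss, g_tt). Second derivatives: g_ss(-3)=36, g_ss(3)=-36; g_tt(0)=-36, g_tt(4)=36.
Local maxima occur where both diagonal entries negative: (3, 0). Count: 1.

1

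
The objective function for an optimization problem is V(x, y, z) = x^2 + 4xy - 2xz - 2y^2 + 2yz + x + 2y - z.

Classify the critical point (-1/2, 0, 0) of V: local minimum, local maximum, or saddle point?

The Hessian is constant: H = [[2, 4, -2], [4, -4, 2], [-2, 2, 0]].
Leading principal minors: Δ₁ = 2, Δ₂ = -24, Δ₃ = -24.
The minors fit neither the all-positive nor the alternating-sign pattern, so H is indefinite: a saddle point.

saddle point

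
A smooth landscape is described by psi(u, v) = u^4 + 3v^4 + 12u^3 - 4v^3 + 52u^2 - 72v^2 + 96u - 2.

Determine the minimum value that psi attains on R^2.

psi(u,v) separates as P(u) + Q(v) − 2, so its minimum is min P + min Q − 2.
P'(u) = 4(u + 2)(u + 3)(u + 4) vanishes at u ∈ {-4, -3, -2}; Q'(v) = 12v(v - 4)(v + 3) vanishes at v ∈ {-3, 0, 4}.
Local minima of P (where P''>0): P(-4)=-64, P(-2)=-64. Local minima of Q: Q(-3)=-297, Q(4)=-640.
So the global minimum of psi is P(-4) + Q(4) − 2 = -64 − 640 − 2 = -706, attained at (-4, 4).

-706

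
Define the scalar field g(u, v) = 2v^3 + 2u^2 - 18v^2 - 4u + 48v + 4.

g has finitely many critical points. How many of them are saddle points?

1

g separates as a function of u plus a function of v, so ∇g=0 decouples.
∂g/∂u = 4(u - 1) = 0 at u ∈ {1}; ∂g/∂v = 6(v - 4)(v - 2) = 0 at v ∈ {2, 4}.
The Hessian is diagonal: diag(g_uu, g_vv). Second derivatives: g_uu(1)=4; g_vv(2)=-12, g_vv(4)=12.
Saddle points occur where the two diagonal entries have opposite signs: (1, 2). Count: 1.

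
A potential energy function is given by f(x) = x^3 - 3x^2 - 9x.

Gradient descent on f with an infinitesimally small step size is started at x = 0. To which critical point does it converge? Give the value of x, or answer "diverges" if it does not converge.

f'(x) = 3(x - 3)(x + 1), so f'(0) = -9.
Gradient descent moves in the -f' direction, i.e. x is increasing.
The nearest critical point in that direction is x = 3, where f'' = 12 > 0 (a local minimum). The iterate converges there.

3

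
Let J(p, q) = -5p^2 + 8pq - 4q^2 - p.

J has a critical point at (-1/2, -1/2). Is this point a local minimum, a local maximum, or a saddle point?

local maximum

The Hessian of J is constant: H = [[-10, 8], [8, -8]].
det(H) = (-10)·(-8) − 8² = 16.
det(H) > 0 and tr(H) = -18 < 0, so H is negative definite and the point is a local maximum.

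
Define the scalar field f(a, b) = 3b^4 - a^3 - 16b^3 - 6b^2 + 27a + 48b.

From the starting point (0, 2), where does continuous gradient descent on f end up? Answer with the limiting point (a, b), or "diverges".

(-3, 4)

f is separable, so gradient descent decouples: a follows -∂f/∂a, b follows -∂f/∂b.
∂f/∂a = -3(a - 3)(a + 3); at a=0 this is 27, so a decreases.
∂f/∂b = 12(b - 4)(b - 1)(b + 1); at b=2 this is -72, so b increases.
a converges to its nearest critical value -3 (a local min of the a-part); b converges to 4. The iterate converges to (-3, 4).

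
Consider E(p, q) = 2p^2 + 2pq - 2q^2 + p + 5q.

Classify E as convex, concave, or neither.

neither

E is quadratic, so its Hessian is the constant matrix H = [[4, 2], [2, -4]].
det(H) = -20, tr(H) = 0.
det(H) < 0, so H is indefinite: neither convex nor concave.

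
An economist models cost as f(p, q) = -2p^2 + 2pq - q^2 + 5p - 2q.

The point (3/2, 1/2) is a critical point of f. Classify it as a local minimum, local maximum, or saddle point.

local maximum

The Hessian of f is constant: H = [[-4, 2], [2, -2]].
det(H) = (-4)·(-2) − 2² = 4.
det(H) > 0 and tr(H) = -6 < 0, so H is negative definite and the point is a local maximum.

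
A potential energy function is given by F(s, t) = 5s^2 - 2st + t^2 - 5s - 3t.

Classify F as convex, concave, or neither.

F is quadratic, so its Hessian is the constant matrix H = [[10, -2], [-2, 2]].
det(H) = 16, tr(H) = 12.
det(H) > 0 and tr(H) > 0, so H is positive definite everywhere: convex.

convex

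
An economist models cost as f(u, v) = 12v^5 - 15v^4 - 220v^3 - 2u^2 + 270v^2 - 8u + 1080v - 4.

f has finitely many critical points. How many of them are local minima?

f separates as a function of u plus a function of v, so ∇f=0 decouples.
∂f/∂u = -4(u + 2) = 0 at u ∈ {-2}; ∂f/∂v = 60(v - 3)(v - 2)(v + 1)(v + 3) = 0 at v ∈ {-3, -1, 2, 3}.
The Hessian is diagonal: diag(f_uu, f_vv). Second derivatives: f_uu(-2)=-4; f_vv(-3)=-3600, f_vv(-1)=1440, f_vv(2)=-900, f_vv(3)=1440.
Local minima occur where both diagonal entries positive: none. Count: 0.

0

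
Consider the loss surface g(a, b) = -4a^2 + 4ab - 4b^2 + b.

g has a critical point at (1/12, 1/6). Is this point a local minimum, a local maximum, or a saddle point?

The Hessian of g is constant: H = [[-8, 4], [4, -8]].
det(H) = (-8)·(-8) − 4² = 48.
det(H) > 0 and tr(H) = -16 < 0, so H is negative definite and the point is a local maximum.

local maximum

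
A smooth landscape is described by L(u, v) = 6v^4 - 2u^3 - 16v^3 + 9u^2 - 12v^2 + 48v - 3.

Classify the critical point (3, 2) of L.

The mixed partial ∂²L/∂u∂v is 0, so the Hessian at any point is diag(L_uu, L_vv) = diag(6(-2u + 3), 24(3v^2 - 4v - 1)).
At (3, 2): H = diag(-18, 72).
The eigenvalues have opposite signs, so H is indefinite: a saddle point.

saddle point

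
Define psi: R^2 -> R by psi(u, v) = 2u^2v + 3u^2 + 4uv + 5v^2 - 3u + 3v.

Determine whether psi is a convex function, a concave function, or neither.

neither

The term 2u^2v is cubic, so the Hessian is not constant.
∂²psi/∂u² = 4v + 6, which takes both signs as v varies (negative for sufficiently negative v). A diagonal entry of the Hessian changing sign means the Hessian is neither positive- nor negative-semidefinite on all of R^2.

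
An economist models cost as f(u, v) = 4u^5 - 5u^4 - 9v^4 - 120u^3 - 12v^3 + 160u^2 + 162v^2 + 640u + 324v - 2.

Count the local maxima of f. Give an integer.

f separates as a function of u plus a function of v, so ∇f=0 decouples.
∂f/∂u = 20(u - 4)(u - 2)(u + 1)(u + 4) = 0 at u ∈ {-4, -1, 2, 4}; ∂f/∂v = -36(v - 3)(v + 1)(v + 3) = 0 at v ∈ {-3, -1, 3}.
The Hessian is diagonal: diag(f_uu, f_vv). Second derivatives: f_uu(-4)=-2880, f_uu(-1)=900, f_uu(2)=-720, f_uu(4)=1600; f_vv(-3)=-432, f_vv(-1)=288, f_vv(3)=-864.
Local maxima occur where both diagonal entries negative: (-4, -3), (-4, 3), (2, -3), (2, 3). Count: 4.

4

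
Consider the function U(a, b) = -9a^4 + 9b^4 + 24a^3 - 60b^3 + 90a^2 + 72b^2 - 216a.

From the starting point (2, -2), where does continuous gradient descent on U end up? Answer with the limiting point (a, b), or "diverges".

U is separable, so gradient descent decouples: a follows -∂U/∂a, b follows -∂U/∂b.
∂U/∂a = -36(a - 3)(a - 1)(a + 2); at a=2 this is 144, so a decreases.
∂U/∂b = 36b(b - 4)(b - 1); at b=-2 this is -1296, so b increases.
a converges to its nearest critical value 1 (a local min of the a-part); b converges to 0. The iterate converges to (1, 0).

(1, 0)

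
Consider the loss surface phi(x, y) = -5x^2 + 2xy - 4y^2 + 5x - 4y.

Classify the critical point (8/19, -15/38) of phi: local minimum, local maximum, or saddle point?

The Hessian of phi is constant: H = [[-10, 2], [2, -8]].
det(H) = (-10)·(-8) − 2² = 76.
det(H) > 0 and tr(H) = -18 < 0, so H is negative definite and the point is a local maximum.

local maximum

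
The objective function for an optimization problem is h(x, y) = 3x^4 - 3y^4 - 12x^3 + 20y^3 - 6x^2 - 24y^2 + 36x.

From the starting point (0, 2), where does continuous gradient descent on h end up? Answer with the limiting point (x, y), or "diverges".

(-1, 1)

h is separable, so gradient descent decouples: x follows -∂h/∂x, y follows -∂h/∂y.
∂h/∂x = 12(x - 3)(x - 1)(x + 1); at x=0 this is 36, so x decreases.
∂h/∂y = -12y(y - 4)(y - 1); at y=2 this is 48, so y decreases.
x converges to its nearest critical value -1 (a local min of the x-part); y converges to 1. The iterate converges to (-1, 1).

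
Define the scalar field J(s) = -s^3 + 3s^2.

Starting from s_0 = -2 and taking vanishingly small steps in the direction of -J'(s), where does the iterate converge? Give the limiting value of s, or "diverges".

0

J'(s) = -3s(s - 2), so J'(-2) = -24.
Gradient descent moves in the -J' direction, i.e. s is increasing.
The nearest critical point in that direction is s = 0, where J'' = 6 > 0 (a local minimum). The iterate converges there.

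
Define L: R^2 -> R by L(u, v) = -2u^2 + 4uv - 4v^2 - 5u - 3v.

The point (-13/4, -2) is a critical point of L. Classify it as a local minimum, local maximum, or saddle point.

local maximum

The Hessian of L is constant: H = [[-4, 4], [4, -8]].
det(H) = (-4)·(-8) − 4² = 16.
det(H) > 0 and tr(H) = -12 < 0, so H is negative definite and the point is a local maximum.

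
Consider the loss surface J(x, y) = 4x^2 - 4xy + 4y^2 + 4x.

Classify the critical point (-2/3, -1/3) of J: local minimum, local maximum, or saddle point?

The Hessian of J is constant: H = [[8, -4], [-4, 8]].
det(H) = 8·8 − (-4)² = 48.
det(H) > 0 and tr(H) = 16 > 0, so H is positive definite and the point is a local minimum.

local minimum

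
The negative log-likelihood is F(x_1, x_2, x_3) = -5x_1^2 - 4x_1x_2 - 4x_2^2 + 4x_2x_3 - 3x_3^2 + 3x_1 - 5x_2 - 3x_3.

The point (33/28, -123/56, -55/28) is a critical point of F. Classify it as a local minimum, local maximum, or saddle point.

The Hessian is constant: H = [[-10, -4, 0], [-4, -8, 4], [0, 4, -6]].
Leading principal minors: Δ₁ = -10, Δ₂ = 64, Δ₃ = -224.
The minors alternate sign starting negative (−, +, −), so H is negative definite: a local maximum.

local maximum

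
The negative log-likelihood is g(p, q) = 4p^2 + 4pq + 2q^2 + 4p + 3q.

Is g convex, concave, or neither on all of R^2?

g is quadratic, so its Hessian is the constant matrix H = [[8, 4], [4, 4]].
det(H) = 16, tr(H) = 12.
det(H) > 0 and tr(H) > 0, so H is positive definite everywhere: convex.

convex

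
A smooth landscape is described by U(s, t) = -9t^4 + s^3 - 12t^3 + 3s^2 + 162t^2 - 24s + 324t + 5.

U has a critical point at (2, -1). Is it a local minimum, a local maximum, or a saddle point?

local minimum

The mixed partial ∂²U/∂s∂t is 0, so the Hessian at any point is diag(U_ss, U_tt) = diag(6(s + 1), 36(-3t^2 - 2t + 9)).
At (2, -1): H = diag(18, 288).
Both eigenvalues are positive, so H is positive definite: a local minimum.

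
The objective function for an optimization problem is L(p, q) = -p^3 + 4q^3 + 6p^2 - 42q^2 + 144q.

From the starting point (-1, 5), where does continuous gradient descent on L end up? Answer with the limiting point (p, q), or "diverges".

(0, 4)

L is separable, so gradient descent decouples: p follows -∂L/∂p, q follows -∂L/∂q.
∂L/∂p = -3p(p - 4); at p=-1 this is -15, so p increases.
∂L/∂q = 12(q - 4)(q - 3); at q=5 this is 24, so q decreases.
p converges to its nearest critical value 0 (a local min of the p-part); q converges to 4. The iterate converges to (0, 4).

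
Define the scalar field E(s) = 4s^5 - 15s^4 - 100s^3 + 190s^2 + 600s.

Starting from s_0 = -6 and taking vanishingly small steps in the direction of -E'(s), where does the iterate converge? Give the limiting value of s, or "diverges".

diverges

E'(s) = 20(s - 5)(s - 2)(s + 1)(s + 3), so E'(-6) = 26400.
Gradient descent moves in the -E' direction, i.e. s is decreasing.
There is no critical point below s=-6, and E' keeps the same sign, so the iterate runs off to −∞.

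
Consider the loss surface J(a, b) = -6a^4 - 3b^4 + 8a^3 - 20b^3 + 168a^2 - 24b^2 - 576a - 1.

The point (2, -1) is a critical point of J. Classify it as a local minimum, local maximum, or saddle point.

local minimum

The mixed partial ∂²J/∂a∂b is 0, so the Hessian at any point is diag(J_aa, J_bb) = diag(24(-3a^2 + 2a + 14), -12(3b^2 + 10b + 4)).
At (2, -1): H = diag(144, 36).
Both eigenvalues are positive, so H is positive definite: a local minimum.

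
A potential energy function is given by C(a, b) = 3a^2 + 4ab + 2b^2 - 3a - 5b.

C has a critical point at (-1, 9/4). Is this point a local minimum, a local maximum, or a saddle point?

The Hessian of C is constant: H = [[6, 4], [4, 4]].
det(H) = 6·4 − 4² = 8.
det(H) > 0 and tr(H) = 10 > 0, so H is positive definite and the point is a local minimum.

local minimum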